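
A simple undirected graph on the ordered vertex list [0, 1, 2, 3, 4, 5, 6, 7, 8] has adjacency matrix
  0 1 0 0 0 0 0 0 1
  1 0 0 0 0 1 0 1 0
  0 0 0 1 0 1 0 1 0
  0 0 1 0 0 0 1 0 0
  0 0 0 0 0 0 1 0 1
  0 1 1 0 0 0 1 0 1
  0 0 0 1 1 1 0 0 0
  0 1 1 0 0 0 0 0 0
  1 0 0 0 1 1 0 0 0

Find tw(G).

3

A width-3 tree decomposition is:
Bags: B1 = {0, 4, 6, 8}  B2 = {0, 5, 6, 8}  B3 = {0, 1, 5, 6}  B4 = {1, 3, 5, 6}  B5 = {1, 2, 3, 5}  B6 = {1, 2, 3, 7}
Tree: B1–B2, B2–B3, B3–B4, B4–B5, B5–B6
The largest bag has 4 vertices, giving width 3; this decomposition certifies tw(G) ≤ 3. For the lower bound: the 4 vertex sets {0,4,8}, {6}, {5}, {1,2,3,7} are disjoint, each induces a connected subgraph, and every pair is joined by at least one edge of G. Contracting each set to a single vertex therefore yields K_{4} as a minor, and since treewidth is minor-monotone, tw(G) ≥ tw(K_{4}) = 3. The upper and lower bounds meet at 3, so that is the treewidth.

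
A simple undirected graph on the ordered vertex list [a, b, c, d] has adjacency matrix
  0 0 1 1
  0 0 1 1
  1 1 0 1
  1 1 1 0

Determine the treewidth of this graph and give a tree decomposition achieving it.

Every bag has size at most 3, so the width is 3 − 1 = 2 and tw(G) ≤ 2. Conversely, {a, c, d} is a clique of size 3, and the vertices of any clique must share a bag in every tree decomposition; so some bag has ≥ 3 vertices and tw(G) ≥ 2. The upper and lower bounds meet at 2, so that is the treewidth.

Treewidth 2.
Bags: B1 = {a, c, d}  B2 = {b, c, d}
Tree: B1–B2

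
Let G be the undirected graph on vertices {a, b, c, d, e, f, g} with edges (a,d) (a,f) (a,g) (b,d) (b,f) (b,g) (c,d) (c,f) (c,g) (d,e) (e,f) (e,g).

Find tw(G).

3

A width-3 tree decomposition is:
Bags: B1 = {c, d, f, g}  B2 = {d, e, f, g}  B3 = {b, d, f, g}  B4 = {a, d, f, g}
Tree: B1–B2, B2–B3, B3–B4
Each bag holds 4 vertices, so the decomposition has width 3, which upper-bounds the treewidth. For the lower bound: the 4 vertex sets {c,f}, {d,e}, {g}, {b} are disjoint, each induces a connected subgraph, and every pair is joined by at least one edge of G. Contracting each set to a single vertex therefore yields K_{4} as a minor, and since treewidth is minor-monotone, tw(G) ≥ tw(K_{4}) = 3. Hence tw(G) = 3 exactly.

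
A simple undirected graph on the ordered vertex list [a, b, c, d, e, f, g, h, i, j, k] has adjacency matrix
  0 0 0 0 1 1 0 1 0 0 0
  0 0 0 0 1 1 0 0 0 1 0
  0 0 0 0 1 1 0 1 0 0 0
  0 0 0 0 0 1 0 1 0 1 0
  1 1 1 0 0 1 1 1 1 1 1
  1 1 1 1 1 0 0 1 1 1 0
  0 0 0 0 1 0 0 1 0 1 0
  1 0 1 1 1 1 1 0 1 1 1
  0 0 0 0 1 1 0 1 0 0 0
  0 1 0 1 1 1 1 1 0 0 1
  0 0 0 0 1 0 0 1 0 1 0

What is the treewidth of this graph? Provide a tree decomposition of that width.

Treewidth 3.
One such decomposition:
Bags: B1 = {b, e, f, j}  B2 = {e, f, h, j}  B3 = {e, g, h, j}  B4 = {a, e, f, h}  B5 = {d, f, h, j}  B6 = {c, e, f, h}  B7 = {e, h, j, k}  B8 = {e, f, h, i}
Tree: B1–B2, B2–B3, B2–B4, B2–B5, B2–B6, B3–B7, B4–B8

The largest bag has 4 vertices, giving width 3; this decomposition certifies tw(G) ≤ 3. For the lower bound, the 4 vertices {d, f, h, j} are pairwise adjacent, and any tree decomposition puts a clique entirely inside one bag — forcing width ≥ 3. Combining the bounds, tw(G) = 3.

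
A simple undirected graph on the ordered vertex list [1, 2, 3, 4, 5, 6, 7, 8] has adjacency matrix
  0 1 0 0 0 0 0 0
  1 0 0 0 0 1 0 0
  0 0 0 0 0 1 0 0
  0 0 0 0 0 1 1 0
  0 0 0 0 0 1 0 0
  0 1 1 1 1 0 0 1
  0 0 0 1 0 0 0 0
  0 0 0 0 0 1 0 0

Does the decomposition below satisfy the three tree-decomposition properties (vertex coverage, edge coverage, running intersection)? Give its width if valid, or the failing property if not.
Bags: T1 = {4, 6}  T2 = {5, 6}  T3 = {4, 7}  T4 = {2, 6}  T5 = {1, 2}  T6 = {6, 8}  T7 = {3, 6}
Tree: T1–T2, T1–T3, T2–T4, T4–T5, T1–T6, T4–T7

Checking the three conditions: (i) the bags cover all of {1, 2, 3, 4, 5, 6, 7, 8}; (ii) for each edge, some bag contains both endpoints; (iii) the bags containing any fixed vertex form a subtree. All hold, so the decomposition is valid with width 2 − 1 = 1.

Yes; width 1.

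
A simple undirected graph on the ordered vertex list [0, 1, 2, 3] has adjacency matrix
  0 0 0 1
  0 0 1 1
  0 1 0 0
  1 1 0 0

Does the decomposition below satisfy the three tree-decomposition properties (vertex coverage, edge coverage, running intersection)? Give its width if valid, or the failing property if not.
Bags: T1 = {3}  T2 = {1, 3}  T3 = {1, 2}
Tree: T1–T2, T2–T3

A tree decomposition must satisfy three properties: every vertex lies in some bag; for every edge, both endpoints lie together in some bag; and for every vertex, the bags containing it form a connected subtree. Here vertex 0 appears in no bag, so the decomposition is invalid.

No — vertex 0 appears in no bag.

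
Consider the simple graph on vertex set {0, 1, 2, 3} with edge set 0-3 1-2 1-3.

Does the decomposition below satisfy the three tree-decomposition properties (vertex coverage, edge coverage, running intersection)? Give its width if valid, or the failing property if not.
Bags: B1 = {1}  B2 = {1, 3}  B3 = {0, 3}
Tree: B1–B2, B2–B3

A tree decomposition must satisfy three properties: every vertex lies in some bag; for every edge, both endpoints lie together in some bag; and for every vertex, the bags containing it form a connected subtree. Here vertex 2 appears in no bag, so the decomposition is invalid.

No — vertex 2 appears in no bag.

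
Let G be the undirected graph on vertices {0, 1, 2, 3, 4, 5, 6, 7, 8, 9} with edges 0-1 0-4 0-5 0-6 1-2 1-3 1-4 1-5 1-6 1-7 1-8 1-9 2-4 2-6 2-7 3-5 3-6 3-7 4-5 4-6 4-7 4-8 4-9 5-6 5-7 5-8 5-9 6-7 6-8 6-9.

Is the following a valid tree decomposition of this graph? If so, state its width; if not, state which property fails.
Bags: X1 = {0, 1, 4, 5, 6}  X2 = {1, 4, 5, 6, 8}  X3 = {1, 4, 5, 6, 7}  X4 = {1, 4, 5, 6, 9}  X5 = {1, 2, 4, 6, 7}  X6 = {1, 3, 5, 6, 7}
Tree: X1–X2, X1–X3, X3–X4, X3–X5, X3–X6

Yes; width 4.

Vertex coverage: the bags together contain {0, 1, 2, 3, 4, 5, 6, 7, 8, 9}, the full vertex set. Edge coverage: each edge of G has both endpoints in at least one bag. Running intersection: for every vertex, the bags containing it form a connected subtree. All three properties hold, so this is a valid tree decomposition of width max|bag| − 1 = 4, and hence tw(G) ≤ 4.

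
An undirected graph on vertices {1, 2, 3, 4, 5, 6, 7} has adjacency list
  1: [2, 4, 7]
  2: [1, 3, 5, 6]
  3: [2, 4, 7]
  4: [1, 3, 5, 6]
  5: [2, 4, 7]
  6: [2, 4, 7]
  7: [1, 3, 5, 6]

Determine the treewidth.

3

A width-3 tree decomposition is:
Bags: B1 = {1, 2, 4, 7}  B2 = {2, 3, 4, 7}  B3 = {2, 4, 6, 7}  B4 = {2, 4, 5, 7}
Tree: B1–B2, B2–B3, B3–B4
Each bag holds 4 vertices, so the decomposition has width 3, which upper-bounds the treewidth. For the lower bound: the 4 vertex sets {1,7}, {3,4}, {2}, {6} are disjoint, each induces a connected subgraph, and every pair is joined by at least one edge of G. Contracting each set to a single vertex therefore yields K_{4} as a minor, and since treewidth is minor-monotone, tw(G) ≥ tw(K_{4}) = 3. Hence tw(G) = 3 exactly.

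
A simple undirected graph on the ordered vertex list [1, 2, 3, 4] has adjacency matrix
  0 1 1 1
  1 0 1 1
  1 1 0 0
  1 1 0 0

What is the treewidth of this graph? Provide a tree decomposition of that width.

The largest bag has 3 vertices, giving width 2; this decomposition certifies tw(G) ≤ 2. On the other hand G contains the 3-clique {1, 2, 3}. A clique must lie in a single bag of any decomposition, so no decomposition can have width below 2. Combining the bounds, tw(G) = 2.

Treewidth 2.
One optimal decomposition is:
Bags: B1 = {1, 2, 3}  B2 = {1, 2, 4}
Tree: B1–B2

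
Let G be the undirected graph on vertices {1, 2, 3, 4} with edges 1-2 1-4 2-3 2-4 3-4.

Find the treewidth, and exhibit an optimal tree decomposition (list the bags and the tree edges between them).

Treewidth 2.
Bags: B1 = {1, 2, 4}  B2 = {2, 3, 4}
Tree: B1–B2

Every bag has size at most 3, so the width is 3 − 1 = 2 and tw(G) ≤ 2. Conversely, {1, 2, 4} is a clique of size 3, and the vertices of any clique must share a bag in every tree decomposition; so some bag has ≥ 3 vertices and tw(G) ≥ 2. Hence tw(G) = 2 exactly.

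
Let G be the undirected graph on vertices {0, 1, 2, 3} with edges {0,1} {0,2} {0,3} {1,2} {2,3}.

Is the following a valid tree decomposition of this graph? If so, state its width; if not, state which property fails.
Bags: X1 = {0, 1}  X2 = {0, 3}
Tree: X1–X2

No — vertex 2 appears in no bag.

A tree decomposition must satisfy three properties: every vertex lies in some bag; for every edge, both endpoints lie together in some bag; and for every vertex, the bags containing it form a connected subtree. Here vertex 2 appears in no bag, so the decomposition is invalid.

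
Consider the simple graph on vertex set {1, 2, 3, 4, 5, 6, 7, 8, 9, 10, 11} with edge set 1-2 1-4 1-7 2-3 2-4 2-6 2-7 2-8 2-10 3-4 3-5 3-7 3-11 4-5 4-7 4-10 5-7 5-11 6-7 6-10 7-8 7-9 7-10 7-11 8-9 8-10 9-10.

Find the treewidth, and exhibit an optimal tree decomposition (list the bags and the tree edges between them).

Every bag has size at most 4, so the width is 4 − 1 = 3 and tw(G) ≤ 3. For the lower bound, the 4 vertices {7, 8, 9, 10} are pairwise adjacent, and any tree decomposition puts a clique entirely inside one bag — forcing width ≥ 3. Therefore the treewidth is 3.

Treewidth 3.
One optimal decomposition is:
Bags: B1 = {2, 3, 4, 7}  B2 = {1, 2, 4, 7}  B3 = {2, 4, 7, 10}  B4 = {2, 7, 8, 10}  B5 = {3, 4, 5, 7}  B6 = {7, 8, 9, 10}  B7 = {2, 6, 7, 10}  B8 = {3, 5, 7, 11}
Tree: B1–B2, B1–B3, B3–B4, B1–B5, B4–B6, B3–B7, B5–B8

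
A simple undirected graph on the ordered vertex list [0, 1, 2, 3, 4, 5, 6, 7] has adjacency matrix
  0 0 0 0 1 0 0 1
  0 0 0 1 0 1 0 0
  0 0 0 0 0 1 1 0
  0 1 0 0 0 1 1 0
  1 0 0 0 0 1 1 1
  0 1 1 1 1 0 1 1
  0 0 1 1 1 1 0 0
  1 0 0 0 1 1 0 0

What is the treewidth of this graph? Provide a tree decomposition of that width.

Treewidth 2.
One such decomposition:
Bags: B1 = {4, 5, 7}  B2 = {4, 5, 6}  B3 = {3, 5, 6}  B4 = {2, 5, 6}  B5 = {0, 4, 7}  B6 = {1, 3, 5}
Tree: B1–B2, B2–B3, B3–B4, B1–B5, B3–B6

Every bag has size at most 3, so the width is 3 − 1 = 2 and tw(G) ≤ 2. Conversely, {0, 4, 7} is a clique of size 3, and the vertices of any clique must share a bag in every tree decomposition; so some bag has ≥ 3 vertices and tw(G) ≥ 2. Therefore the treewidth is 2.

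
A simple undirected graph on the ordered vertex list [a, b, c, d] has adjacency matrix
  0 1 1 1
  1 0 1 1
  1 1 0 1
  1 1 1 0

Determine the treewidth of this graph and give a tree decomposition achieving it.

With just one bag of size 4, the width is 4 − 1 = 3, so tw(G) ≤ 3. For the lower bound, the 4 vertices {a, b, c, d} are pairwise adjacent, and any tree decomposition puts a clique entirely inside one bag — forcing width ≥ 3. The upper and lower bounds meet at 3, so that is the treewidth.

Treewidth 3.
One such decomposition:
Bags: B1 = {a, b, c, d}
Tree: (single bag)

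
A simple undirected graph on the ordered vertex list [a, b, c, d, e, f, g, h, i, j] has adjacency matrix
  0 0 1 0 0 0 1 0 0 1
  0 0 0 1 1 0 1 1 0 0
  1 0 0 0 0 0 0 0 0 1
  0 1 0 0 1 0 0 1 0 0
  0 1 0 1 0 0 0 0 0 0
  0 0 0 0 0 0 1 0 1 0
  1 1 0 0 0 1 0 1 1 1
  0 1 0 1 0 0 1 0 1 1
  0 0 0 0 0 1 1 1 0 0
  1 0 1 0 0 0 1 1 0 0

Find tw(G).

2

A width-2 tree decomposition is:
Bags: B1 = {g, h, j}  B2 = {a, g, j}  B3 = {b, g, h}  B4 = {b, d, h}  B5 = {a, c, j}  B6 = {b, d, e}  B7 = {g, h, i}  B8 = {f, g, i}
Tree: B1–B2, B1–B3, B3–B4, B2–B5, B4–B6, B1–B7, B7–B8
Every bag has size at most 3, so the width is 3 − 1 = 2 and tw(G) ≤ 2. On the other hand G contains the 3-clique {b, d, e}. A clique must lie in a single bag of any decomposition, so no decomposition can have width below 2. Hence tw(G) = 2 exactly.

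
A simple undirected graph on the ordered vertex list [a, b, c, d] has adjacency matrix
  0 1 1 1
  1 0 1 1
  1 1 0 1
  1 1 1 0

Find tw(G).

A width-3 tree decomposition is:
Bags: B1 = {a, b, c, d}
Tree: (single bag)
With just one bag of size 4, the width is 4 − 1 = 3, so tw(G) ≤ 3. On the other hand G contains the 4-clique {a, b, c, d}. A clique must lie in a single bag of any decomposition, so no decomposition can have width below 3. Hence tw(G) = 3 exactly.

3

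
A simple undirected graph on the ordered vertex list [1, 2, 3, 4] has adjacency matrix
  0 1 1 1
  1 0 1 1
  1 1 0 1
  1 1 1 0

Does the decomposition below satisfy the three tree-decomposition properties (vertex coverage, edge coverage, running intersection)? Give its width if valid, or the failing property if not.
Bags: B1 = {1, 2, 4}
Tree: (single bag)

No — vertex 3 appears in no bag.

A tree decomposition must satisfy three properties: every vertex lies in some bag; for every edge, both endpoints lie together in some bag; and for every vertex, the bags containing it form a connected subtree. Here vertex 3 appears in no bag, so the decomposition is invalid.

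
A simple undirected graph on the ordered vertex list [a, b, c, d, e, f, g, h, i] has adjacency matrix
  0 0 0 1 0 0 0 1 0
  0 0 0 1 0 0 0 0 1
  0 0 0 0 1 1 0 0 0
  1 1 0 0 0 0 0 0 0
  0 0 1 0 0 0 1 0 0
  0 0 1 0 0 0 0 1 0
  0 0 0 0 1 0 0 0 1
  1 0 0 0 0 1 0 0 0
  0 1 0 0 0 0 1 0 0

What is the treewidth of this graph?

A width-2 tree decomposition is:
Bags: B1 = {a, b, d}  B2 = {a, b, h}  B3 = {b, f, h}  B4 = {b, c, f}  B5 = {b, c, e}  B6 = {b, e, g}  B7 = {b, g, i}
Tree: B1–B2, B2–B3, B3–B4, B4–B5, B5–B6, B6–B7
Every bag has size at most 3, so the width is 3 − 1 = 2 and tw(G) ≤ 2. For the lower bound, G contains the cycle b–d–a–h–f–c–e–g–i–b, so G is not a forest; only forests have treewidth ≤ 1, hence tw(G) ≥ 2. The upper and lower bounds meet at 2, so that is the treewidth.

2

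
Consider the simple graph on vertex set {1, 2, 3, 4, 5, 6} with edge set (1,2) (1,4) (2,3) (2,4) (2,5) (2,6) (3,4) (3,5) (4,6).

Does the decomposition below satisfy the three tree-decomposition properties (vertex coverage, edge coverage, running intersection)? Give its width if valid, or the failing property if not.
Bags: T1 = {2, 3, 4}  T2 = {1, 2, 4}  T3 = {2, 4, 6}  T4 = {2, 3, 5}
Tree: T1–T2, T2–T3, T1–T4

Yes; width 2.

Every vertex of G appears in some bag (union = {1, 2, 3, 4, 5, 6}); every edge is covered by a bag; and for each vertex v the set of bags containing v is connected in the bag tree. The decomposition is therefore valid. The largest bag has 3 vertices, so the width is 2.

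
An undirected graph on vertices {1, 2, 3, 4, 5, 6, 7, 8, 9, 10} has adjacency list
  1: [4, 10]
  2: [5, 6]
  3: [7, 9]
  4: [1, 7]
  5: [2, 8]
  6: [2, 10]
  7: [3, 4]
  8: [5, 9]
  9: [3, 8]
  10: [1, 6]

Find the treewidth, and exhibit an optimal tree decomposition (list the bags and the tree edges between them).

Treewidth 2.
One optimal decomposition is:
Bags: B1 = {5, 8, 9}  B2 = {2, 5, 9}  B3 = {2, 6, 9}  B4 = {6, 9, 10}  B5 = {1, 9, 10}  B6 = {1, 4, 9}  B7 = {4, 7, 9}  B8 = {3, 7, 9}
Tree: B1–B2, B2–B3, B3–B4, B4–B5, B5–B6, B6–B7, B7–B8

Every bag has size at most 3, so the width is 3 − 1 = 2 and tw(G) ≤ 2. Since 9–8–5–2–6–10–1–4–7–3–9 is a cycle in G, G is not acyclic. Forests are exactly the graphs of treewidth ≤ 1, so tw(G) ≥ 2. Therefore the treewidth is 2.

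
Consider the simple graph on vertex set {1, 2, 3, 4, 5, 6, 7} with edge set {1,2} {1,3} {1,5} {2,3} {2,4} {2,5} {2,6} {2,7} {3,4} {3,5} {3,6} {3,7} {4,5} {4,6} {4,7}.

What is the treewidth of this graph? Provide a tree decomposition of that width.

The largest bag has 4 vertices, giving width 3; this decomposition certifies tw(G) ≤ 3. On the other hand G contains the 4-clique {1, 2, 3, 5}. A clique must lie in a single bag of any decomposition, so no decomposition can have width below 3. Therefore the treewidth is 3.

Treewidth 3.
One optimal decomposition is:
Bags: B1 = {2, 3, 4, 7}  B2 = {2, 3, 4, 6}  B3 = {2, 3, 4, 5}  B4 = {1, 2, 3, 5}
Tree: B1–B2, B1–B3, B3–B4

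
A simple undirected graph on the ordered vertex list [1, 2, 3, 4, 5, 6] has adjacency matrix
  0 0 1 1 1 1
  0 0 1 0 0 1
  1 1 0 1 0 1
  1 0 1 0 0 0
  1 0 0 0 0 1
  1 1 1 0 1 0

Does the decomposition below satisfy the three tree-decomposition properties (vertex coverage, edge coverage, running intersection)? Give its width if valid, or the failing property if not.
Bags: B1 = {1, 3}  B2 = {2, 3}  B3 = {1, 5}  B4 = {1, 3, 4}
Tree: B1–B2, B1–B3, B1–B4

A tree decomposition must satisfy three properties: every vertex lies in some bag; for every edge, both endpoints lie together in some bag; and for every vertex, the bags containing it form a connected subtree. Here vertex 6 appears in no bag, so the decomposition is invalid.

No — vertex 6 appears in no bag.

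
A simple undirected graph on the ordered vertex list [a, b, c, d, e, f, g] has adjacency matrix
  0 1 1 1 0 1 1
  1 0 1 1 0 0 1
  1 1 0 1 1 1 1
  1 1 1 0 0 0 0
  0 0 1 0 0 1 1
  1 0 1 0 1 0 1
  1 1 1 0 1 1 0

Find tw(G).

3

A width-3 tree decomposition is:
Bags: B1 = {a, c, f, g}  B2 = {c, e, f, g}  B3 = {a, b, c, g}  B4 = {a, b, c, d}
Tree: B1–B2, B1–B3, B3–B4
Every bag has size at most 4, so the width is 4 − 1 = 3 and tw(G) ≤ 3. For the lower bound, the 4 vertices {a, b, c, d} are pairwise adjacent, and any tree decomposition puts a clique entirely inside one bag — forcing width ≥ 3. Hence tw(G) = 3 exactly.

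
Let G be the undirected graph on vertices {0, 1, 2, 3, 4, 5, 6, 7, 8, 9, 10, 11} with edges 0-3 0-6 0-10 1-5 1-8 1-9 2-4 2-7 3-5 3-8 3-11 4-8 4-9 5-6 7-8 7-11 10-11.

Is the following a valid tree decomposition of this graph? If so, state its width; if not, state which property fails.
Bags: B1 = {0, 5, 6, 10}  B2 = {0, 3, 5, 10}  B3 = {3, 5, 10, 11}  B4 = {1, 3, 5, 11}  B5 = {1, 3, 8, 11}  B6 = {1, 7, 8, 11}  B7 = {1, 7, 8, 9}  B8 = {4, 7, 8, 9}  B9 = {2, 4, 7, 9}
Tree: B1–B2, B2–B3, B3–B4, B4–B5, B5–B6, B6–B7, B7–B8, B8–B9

Yes; width 3.

Every vertex of G appears in some bag (union = {0, 1, 2, 3, 4, 5, 6, 7, 8, 9, 10, 11}); every edge is covered by a bag; and for each vertex v the set of bags containing v is connected in the bag tree. The decomposition is therefore valid. The largest bag has 4 vertices, so the width is 3.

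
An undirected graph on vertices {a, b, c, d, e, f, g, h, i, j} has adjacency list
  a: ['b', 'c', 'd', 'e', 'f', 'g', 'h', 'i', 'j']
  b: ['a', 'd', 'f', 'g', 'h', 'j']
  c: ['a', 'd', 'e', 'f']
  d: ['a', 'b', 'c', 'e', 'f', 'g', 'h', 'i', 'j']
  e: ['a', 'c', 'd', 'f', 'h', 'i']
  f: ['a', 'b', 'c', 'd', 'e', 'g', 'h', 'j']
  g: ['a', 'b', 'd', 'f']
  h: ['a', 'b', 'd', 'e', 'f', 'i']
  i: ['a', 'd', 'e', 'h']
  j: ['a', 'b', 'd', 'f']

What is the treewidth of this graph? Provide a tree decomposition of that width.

Each bag holds 5 vertices, so the decomposition has width 4, which upper-bounds the treewidth. For the lower bound, the 5 vertices {a, d, e, f, h} are pairwise adjacent, and any tree decomposition puts a clique entirely inside one bag — forcing width ≥ 4. Hence tw(G) = 4 exactly.

Treewidth 4.
One such decomposition:
Bags: B1 = {a, d, e, f, h}  B2 = {a, c, d, e, f}  B3 = {a, b, d, f, h}  B4 = {a, b, d, f, g}  B5 = {a, d, e, h, i}  B6 = {a, b, d, f, j}
Tree: B1–B2, B1–B3, B3–B4, B1–B5, B3–B6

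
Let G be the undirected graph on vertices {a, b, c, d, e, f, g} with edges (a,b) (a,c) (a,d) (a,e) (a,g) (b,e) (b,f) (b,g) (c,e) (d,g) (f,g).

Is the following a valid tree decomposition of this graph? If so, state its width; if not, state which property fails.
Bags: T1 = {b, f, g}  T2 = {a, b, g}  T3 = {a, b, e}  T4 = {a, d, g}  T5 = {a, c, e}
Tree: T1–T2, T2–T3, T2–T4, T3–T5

Yes; width 2.

Vertex coverage: the bags together contain {a, b, c, d, e, f, g}, the full vertex set. Edge coverage: each edge of G has both endpoints in at least one bag. Running intersection: for every vertex, the bags containing it form a connected subtree. All three properties hold, so this is a valid tree decomposition of width max|bag| − 1 = 2, and hence tw(G) ≤ 2.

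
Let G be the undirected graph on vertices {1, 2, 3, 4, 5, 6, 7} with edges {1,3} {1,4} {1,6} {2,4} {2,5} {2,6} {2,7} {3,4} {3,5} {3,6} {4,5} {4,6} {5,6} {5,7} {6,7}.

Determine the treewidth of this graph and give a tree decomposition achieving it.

Treewidth 3.
Bags: B1 = {3, 4, 5, 6}  B2 = {2, 4, 5, 6}  B3 = {2, 5, 6, 7}  B4 = {1, 3, 4, 6}
Tree: B1–B2, B2–B3, B1–B4

Every bag has size at most 4, so the width is 4 − 1 = 3 and tw(G) ≤ 3. For the lower bound, the 4 vertices {2, 4, 5, 6} are pairwise adjacent, and any tree decomposition puts a clique entirely inside one bag — forcing width ≥ 3. Hence tw(G) = 3 exactly.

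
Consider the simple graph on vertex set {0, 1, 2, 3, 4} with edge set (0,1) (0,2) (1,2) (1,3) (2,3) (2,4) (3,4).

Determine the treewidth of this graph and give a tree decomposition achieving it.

Each bag holds 3 vertices, so the decomposition has width 2, which upper-bounds the treewidth. On the other hand G contains the 3-clique {0, 1, 2}. A clique must lie in a single bag of any decomposition, so no decomposition can have width below 2. The upper and lower bounds meet at 2, so that is the treewidth.

Treewidth 2.
Bags: B1 = {1, 2, 3}  B2 = {0, 1, 2}  B3 = {2, 3, 4}
Tree: B1–B2, B1–B3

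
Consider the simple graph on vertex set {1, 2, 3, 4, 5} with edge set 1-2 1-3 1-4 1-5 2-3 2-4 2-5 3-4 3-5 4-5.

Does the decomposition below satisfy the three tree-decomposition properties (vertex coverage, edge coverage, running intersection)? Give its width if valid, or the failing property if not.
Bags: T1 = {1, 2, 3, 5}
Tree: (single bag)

A tree decomposition must satisfy three properties: every vertex lies in some bag; for every edge, both endpoints lie together in some bag; and for every vertex, the bags containing it form a connected subtree. Here vertex 4 appears in no bag, so the decomposition is invalid.

No — vertex 4 appears in no bag.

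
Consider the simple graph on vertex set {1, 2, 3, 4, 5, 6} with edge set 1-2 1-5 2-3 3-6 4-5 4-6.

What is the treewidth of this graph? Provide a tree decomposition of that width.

Treewidth 2.
Bags: B1 = {3, 4, 6}  B2 = {3, 4, 5}  B3 = {1, 3, 5}  B4 = {1, 2, 3}
Tree: B1–B2, B2–B3, B3–B4

Each bag holds 3 vertices, so the decomposition has width 2, which upper-bounds the treewidth. For the lower bound, G contains the cycle 3–6–4–5–1–2–3, so G is not a forest; only forests have treewidth ≤ 1, hence tw(G) ≥ 2. The upper and lower bounds meet at 2, so that is the treewidth.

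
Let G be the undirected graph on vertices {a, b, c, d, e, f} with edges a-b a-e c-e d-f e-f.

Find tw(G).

1

A width-1 tree decomposition is:
Bags: B1 = {e, f}  B2 = {a, e}  B3 = {c, e}  B4 = {d, f}  B5 = {a, b}
Tree: B1–B2, B1–B3, B1–B4, B2–B5
Every bag has size at most 2, so the width is 2 − 1 = 1 and tw(G) ≤ 1. G has an edge, so its treewidth is at least 1. Combining the bounds, tw(G) = 1.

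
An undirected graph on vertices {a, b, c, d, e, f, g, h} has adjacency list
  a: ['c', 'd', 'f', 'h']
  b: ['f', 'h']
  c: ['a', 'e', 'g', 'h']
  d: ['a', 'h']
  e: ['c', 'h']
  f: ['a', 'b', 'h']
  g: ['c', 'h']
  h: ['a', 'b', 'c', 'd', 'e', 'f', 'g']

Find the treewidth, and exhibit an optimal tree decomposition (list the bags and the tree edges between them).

Treewidth 2.
One optimal decomposition is:
Bags: B1 = {a, c, h}  B2 = {a, f, h}  B3 = {b, f, h}  B4 = {c, e, h}  B5 = {c, g, h}  B6 = {a, d, h}
Tree: B1–B2, B2–B3, B1–B4, B4–B5, B1–B6

Every bag has size at most 3, so the width is 3 − 1 = 2 and tw(G) ≤ 2. On the other hand G contains the 3-clique {a, d, h}. A clique must lie in a single bag of any decomposition, so no decomposition can have width below 2. Hence tw(G) = 2 exactly.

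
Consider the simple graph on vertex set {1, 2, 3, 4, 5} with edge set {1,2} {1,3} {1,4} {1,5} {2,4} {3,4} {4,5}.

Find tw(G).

2

A width-2 tree decomposition is:
Bags: B1 = {1, 3, 4}  B2 = {1, 4, 5}  B3 = {1, 2, 4}
Tree: B1–B2, B2–B3
The largest bag has 3 vertices, giving width 2; this decomposition certifies tw(G) ≤ 2. For the lower bound, the 3 vertices {1, 2, 4} are pairwise adjacent, and any tree decomposition puts a clique entirely inside one bag — forcing width ≥ 2. Combining the bounds, tw(G) = 2.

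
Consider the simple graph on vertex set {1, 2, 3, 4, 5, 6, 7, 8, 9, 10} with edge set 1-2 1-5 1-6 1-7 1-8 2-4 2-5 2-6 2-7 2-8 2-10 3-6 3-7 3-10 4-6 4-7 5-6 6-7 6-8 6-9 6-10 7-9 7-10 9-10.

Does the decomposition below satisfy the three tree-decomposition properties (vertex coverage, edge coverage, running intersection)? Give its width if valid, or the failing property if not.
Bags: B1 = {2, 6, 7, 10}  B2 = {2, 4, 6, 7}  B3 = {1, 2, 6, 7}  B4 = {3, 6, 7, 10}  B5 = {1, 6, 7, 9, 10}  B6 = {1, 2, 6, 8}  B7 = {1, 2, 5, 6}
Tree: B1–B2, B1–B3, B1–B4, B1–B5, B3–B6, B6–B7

A tree decomposition must satisfy three properties: every vertex lies in some bag; for every edge, both endpoints lie together in some bag; and for every vertex, the bags containing it form a connected subtree. Here bags containing vertex 1 are not connected in the tree, so the decomposition is invalid.

No — bags containing vertex 1 are not connected in the tree.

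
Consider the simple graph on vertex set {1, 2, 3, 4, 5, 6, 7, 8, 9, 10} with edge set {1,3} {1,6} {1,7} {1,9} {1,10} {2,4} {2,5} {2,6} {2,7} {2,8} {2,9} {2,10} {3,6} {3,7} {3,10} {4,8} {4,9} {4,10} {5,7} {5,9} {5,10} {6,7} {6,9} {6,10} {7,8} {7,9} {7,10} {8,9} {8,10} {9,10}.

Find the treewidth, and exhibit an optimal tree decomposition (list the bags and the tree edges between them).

Treewidth 4.
One optimal decomposition is:
Bags: B1 = {1, 6, 7, 9, 10}  B2 = {1, 3, 6, 7, 10}  B3 = {2, 6, 7, 9, 10}  B4 = {2, 7, 8, 9, 10}  B5 = {2, 4, 8, 9, 10}  B6 = {2, 5, 7, 9, 10}
Tree: B1–B2, B1–B3, B3–B4, B4–B5, B3–B6

The largest bag has 5 vertices, giving width 4; this decomposition certifies tw(G) ≤ 4. On the other hand G contains the 5-clique {2, 4, 8, 9, 10}. A clique must lie in a single bag of any decomposition, so no decomposition can have width below 4. Hence tw(G) = 4 exactly.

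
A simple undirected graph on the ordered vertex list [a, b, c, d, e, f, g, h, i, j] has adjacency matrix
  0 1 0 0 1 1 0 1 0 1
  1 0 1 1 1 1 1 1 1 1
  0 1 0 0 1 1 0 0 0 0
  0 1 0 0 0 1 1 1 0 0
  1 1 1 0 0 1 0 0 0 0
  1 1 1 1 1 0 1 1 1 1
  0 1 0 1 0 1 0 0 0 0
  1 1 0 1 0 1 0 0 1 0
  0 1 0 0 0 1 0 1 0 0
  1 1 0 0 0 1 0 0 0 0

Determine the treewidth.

A width-3 tree decomposition is:
Bags: B1 = {a, b, f, h}  B2 = {b, d, f, h}  B3 = {b, f, h, i}  B4 = {a, b, e, f}  B5 = {a, b, f, j}  B6 = {b, c, e, f}  B7 = {b, d, f, g}
Tree: B1–B2, B2–B3, B1–B4, B1–B5, B4–B6, B2–B7
Every bag has size at most 4, so the width is 4 − 1 = 3 and tw(G) ≤ 3. Conversely, {b, d, f, g} is a clique of size 4, and the vertices of any clique must share a bag in every tree decomposition; so some bag has ≥ 4 vertices and tw(G) ≥ 3. Combining the bounds, tw(G) = 3.

3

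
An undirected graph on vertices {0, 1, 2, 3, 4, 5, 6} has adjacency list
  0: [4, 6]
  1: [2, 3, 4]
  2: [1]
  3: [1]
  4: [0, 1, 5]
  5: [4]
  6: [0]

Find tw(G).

1

A width-1 tree decomposition is:
Bags: B1 = {1, 2}  B2 = {1, 4}  B3 = {4, 5}  B4 = {1, 3}  B5 = {0, 4}  B6 = {0, 6}
Tree: B1–B2, B2–B3, B2–B4, B2–B5, B5–B6
Every bag has size at most 2, so the width is 2 − 1 = 1 and tw(G) ≤ 1. G has an edge, so its treewidth is at least 1. Therefore the treewidth is 1.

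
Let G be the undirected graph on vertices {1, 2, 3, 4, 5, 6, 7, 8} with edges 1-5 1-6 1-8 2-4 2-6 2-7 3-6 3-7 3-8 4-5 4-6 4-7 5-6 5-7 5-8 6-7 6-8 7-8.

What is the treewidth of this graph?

3

A width-3 tree decomposition is:
Bags: B1 = {5, 6, 7, 8}  B2 = {3, 6, 7, 8}  B3 = {1, 5, 6, 8}  B4 = {4, 5, 6, 7}  B5 = {2, 4, 6, 7}
Tree: B1–B2, B1–B3, B1–B4, B4–B5
Each bag holds 4 vertices, so the decomposition has width 3, which upper-bounds the treewidth. For the lower bound, the 4 vertices {1, 5, 6, 8} are pairwise adjacent, and any tree decomposition puts a clique entirely inside one bag — forcing width ≥ 3. Therefore the treewidth is 3.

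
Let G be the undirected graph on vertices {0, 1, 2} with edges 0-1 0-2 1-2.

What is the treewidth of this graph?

A width-2 tree decomposition is:
Bags: B1 = {0, 1, 2}
Tree: (single bag)
A single bag containing all 3 vertices is trivially a valid decomposition of width 2. On the other hand G contains the 3-clique {0, 1, 2}. A clique must lie in a single bag of any decomposition, so no decomposition can have width below 2. Combining the bounds, tw(G) = 2.

2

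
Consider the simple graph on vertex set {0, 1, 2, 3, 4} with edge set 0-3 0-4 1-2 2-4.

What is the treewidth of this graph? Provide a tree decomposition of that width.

Each bag holds 2 vertices, so the decomposition has width 1, which upper-bounds the treewidth. G has an edge, so its treewidth is at least 1. The upper and lower bounds meet at 1, so that is the treewidth.

Treewidth 1.
Bags: B1 = {0, 3}  B2 = {0, 4}  B3 = {2, 4}  B4 = {1, 2}
Tree: B1–B2, B2–B3, B3–B4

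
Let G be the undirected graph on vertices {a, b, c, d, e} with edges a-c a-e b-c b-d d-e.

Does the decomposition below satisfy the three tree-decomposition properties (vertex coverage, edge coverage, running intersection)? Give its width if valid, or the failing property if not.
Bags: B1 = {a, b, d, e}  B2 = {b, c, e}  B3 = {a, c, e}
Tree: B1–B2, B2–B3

No — bags containing vertex a are not connected in the tree.

A tree decomposition must satisfy three properties: every vertex lies in some bag; for every edge, both endpoints lie together in some bag; and for every vertex, the bags containing it form a connected subtree. Here bags containing vertex a are not connected in the tree, so the decomposition is invalid.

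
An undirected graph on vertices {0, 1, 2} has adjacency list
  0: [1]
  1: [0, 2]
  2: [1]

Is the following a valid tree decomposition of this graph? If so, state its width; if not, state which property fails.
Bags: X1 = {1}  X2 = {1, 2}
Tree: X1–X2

No — vertex 0 appears in no bag.

A tree decomposition must satisfy three properties: every vertex lies in some bag; for every edge, both endpoints lie together in some bag; and for every vertex, the bags containing it form a connected subtree. Here vertex 0 appears in no bag, so the decomposition is invalid.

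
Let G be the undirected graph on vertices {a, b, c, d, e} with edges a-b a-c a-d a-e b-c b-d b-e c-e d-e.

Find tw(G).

3

A width-3 tree decomposition is:
Bags: B1 = {a, b, d, e}  B2 = {a, b, c, e}
Tree: B1–B2
Every bag has size at most 4, so the width is 4 − 1 = 3 and tw(G) ≤ 3. Conversely, {a, b, d, e} is a clique of size 4, and the vertices of any clique must share a bag in every tree decomposition; so some bag has ≥ 4 vertices and tw(G) ≥ 3. The upper and lower bounds meet at 3, so that is the treewidth.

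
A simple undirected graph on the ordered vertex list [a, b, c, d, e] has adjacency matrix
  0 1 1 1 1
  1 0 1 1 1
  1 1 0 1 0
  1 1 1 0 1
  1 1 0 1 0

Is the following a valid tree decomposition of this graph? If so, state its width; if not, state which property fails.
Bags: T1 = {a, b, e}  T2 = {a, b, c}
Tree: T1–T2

A tree decomposition must satisfy three properties: every vertex lies in some bag; for every edge, both endpoints lie together in some bag; and for every vertex, the bags containing it form a connected subtree. Here vertex d appears in no bag, so the decomposition is invalid.

No — vertex d appears in no bag.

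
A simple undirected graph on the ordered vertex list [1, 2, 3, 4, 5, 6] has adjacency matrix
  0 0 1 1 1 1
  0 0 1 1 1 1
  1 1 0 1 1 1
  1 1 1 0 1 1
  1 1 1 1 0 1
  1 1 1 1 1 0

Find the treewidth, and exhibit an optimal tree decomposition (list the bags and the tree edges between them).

The largest bag has 5 vertices, giving width 4; this decomposition certifies tw(G) ≤ 4. For the lower bound, the 5 vertices {1, 3, 4, 5, 6} are pairwise adjacent, and any tree decomposition puts a clique entirely inside one bag — forcing width ≥ 4. Hence tw(G) = 4 exactly.

Treewidth 4.
One optimal decomposition is:
Bags: B1 = {1, 3, 4, 5, 6}  B2 = {2, 3, 4, 5, 6}
Tree: B1–B2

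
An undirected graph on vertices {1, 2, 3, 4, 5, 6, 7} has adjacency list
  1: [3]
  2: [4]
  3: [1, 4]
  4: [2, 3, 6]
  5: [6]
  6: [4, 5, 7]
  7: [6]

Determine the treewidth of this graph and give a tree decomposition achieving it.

Each bag holds 2 vertices, so the decomposition has width 1, which upper-bounds the treewidth. G has an edge, so its treewidth is at least 1. Therefore the treewidth is 1.

Treewidth 1.
One optimal decomposition is:
Bags: B1 = {2, 4}  B2 = {4, 6}  B3 = {6, 7}  B4 = {3, 4}  B5 = {5, 6}  B6 = {1, 3}
Tree: B1–B2, B2–B3, B1–B4, B2–B5, B4–B6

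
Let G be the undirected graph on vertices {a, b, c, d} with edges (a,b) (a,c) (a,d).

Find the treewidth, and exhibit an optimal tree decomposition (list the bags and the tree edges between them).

Treewidth 1.
Bags: B1 = {a, c}  B2 = {a, b}  B3 = {a, d}
Tree: B1–B2, B1–B3

The largest bag has 2 vertices, giving width 1; this decomposition certifies tw(G) ≤ 1. G has an edge, so its treewidth is at least 1. Combining the bounds, tw(G) = 1.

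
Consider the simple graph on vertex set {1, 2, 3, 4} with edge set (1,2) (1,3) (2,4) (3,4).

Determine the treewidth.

2

A width-2 tree decomposition is:
Bags: B1 = {1, 2, 4}  B2 = {1, 3, 4}
Tree: B1–B2
Every bag has size at most 3, so the width is 3 − 1 = 2 and tw(G) ≤ 2. For the lower bound, G contains the cycle 4–2–1–3–4, so G is not a forest; only forests have treewidth ≤ 1, hence tw(G) ≥ 2. Combining the bounds, tw(G) = 2.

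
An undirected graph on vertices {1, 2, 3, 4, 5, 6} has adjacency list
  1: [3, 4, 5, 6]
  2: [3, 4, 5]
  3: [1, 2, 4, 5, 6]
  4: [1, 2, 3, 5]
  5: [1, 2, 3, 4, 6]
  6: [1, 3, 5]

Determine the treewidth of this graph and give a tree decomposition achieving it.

Treewidth 3.
One optimal decomposition is:
Bags: B1 = {2, 3, 4, 5}  B2 = {1, 3, 4, 5}  B3 = {1, 3, 5, 6}
Tree: B1–B2, B2–B3

Each bag holds 4 vertices, so the decomposition has width 3, which upper-bounds the treewidth. On the other hand G contains the 4-clique {1, 3, 4, 5}. A clique must lie in a single bag of any decomposition, so no decomposition can have width below 3. The upper and lower bounds meet at 3, so that is the treewidth.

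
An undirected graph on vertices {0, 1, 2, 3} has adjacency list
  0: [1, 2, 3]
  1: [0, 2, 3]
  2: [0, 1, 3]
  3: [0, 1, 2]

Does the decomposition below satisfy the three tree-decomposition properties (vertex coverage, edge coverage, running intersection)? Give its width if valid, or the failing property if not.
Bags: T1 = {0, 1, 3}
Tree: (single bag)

A tree decomposition must satisfy three properties: every vertex lies in some bag; for every edge, both endpoints lie together in some bag; and for every vertex, the bags containing it form a connected subtree. Here vertex 2 appears in no bag, so the decomposition is invalid.

No — vertex 2 appears in no bag.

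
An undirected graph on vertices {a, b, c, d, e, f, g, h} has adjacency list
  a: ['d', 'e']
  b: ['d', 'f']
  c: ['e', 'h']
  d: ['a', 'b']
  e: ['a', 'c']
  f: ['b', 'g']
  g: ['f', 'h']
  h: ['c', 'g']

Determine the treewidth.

A width-2 tree decomposition is:
Bags: B1 = {c, e, h}  B2 = {e, g, h}  B3 = {e, f, g}  B4 = {b, e, f}  B5 = {b, d, e}  B6 = {a, d, e}
Tree: B1–B2, B2–B3, B3–B4, B4–B5, B5–B6
Each bag holds 3 vertices, so the decomposition has width 2, which upper-bounds the treewidth. The edges e–c–h–g–f–b–d–a–e form a cycle, so G is not a tree and its treewidth is at least 2. Therefore the treewidth is 2.

2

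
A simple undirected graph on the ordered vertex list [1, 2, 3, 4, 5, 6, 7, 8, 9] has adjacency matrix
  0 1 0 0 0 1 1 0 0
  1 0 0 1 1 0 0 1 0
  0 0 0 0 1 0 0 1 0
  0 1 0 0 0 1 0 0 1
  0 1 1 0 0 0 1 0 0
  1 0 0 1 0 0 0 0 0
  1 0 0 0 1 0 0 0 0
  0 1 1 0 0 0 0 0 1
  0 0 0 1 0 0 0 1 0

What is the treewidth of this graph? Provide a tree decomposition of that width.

Treewidth 3.
One optimal decomposition is:
Bags: B1 = {3, 5, 8, 9}  B2 = {2, 5, 8, 9}  B3 = {2, 4, 5, 9}  B4 = {2, 4, 5, 7}  B5 = {1, 2, 4, 7}  B6 = {1, 4, 6, 7}
Tree: B1–B2, B2–B3, B3–B4, B4–B5, B5–B6

The largest bag has 4 vertices, giving width 3; this decomposition certifies tw(G) ≤ 3. For the lower bound: the 4 vertex sets {3,8,9}, {5}, {2}, {1,4,6,7} are disjoint, each induces a connected subgraph, and every pair is joined by at least one edge of G. Contracting each set to a single vertex therefore yields K_{4} as a minor, and since treewidth is minor-monotone, tw(G) ≥ tw(K_{4}) = 3. The upper and lower bounds meet at 3, so that is the treewidth.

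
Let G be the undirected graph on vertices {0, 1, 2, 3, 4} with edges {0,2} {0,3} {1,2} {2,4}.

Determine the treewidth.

1

A width-1 tree decomposition is:
Bags: B1 = {1, 2}  B2 = {2, 4}  B3 = {0, 2}  B4 = {0, 3}
Tree: B1–B2, B1–B3, B3–B4
The largest bag has 2 vertices, giving width 1; this decomposition certifies tw(G) ≤ 1. Any graph with an edge has treewidth ≥ 1, and G has the edge 1–2. Combining the bounds, tw(G) = 1.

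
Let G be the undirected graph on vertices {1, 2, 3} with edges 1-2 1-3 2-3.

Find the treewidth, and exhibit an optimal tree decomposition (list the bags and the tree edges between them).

Treewidth 2.
One optimal decomposition is:
Bags: B1 = {1, 2, 3}
Tree: (single bag)

With just one bag of size 3, the width is 3 − 1 = 2, so tw(G) ≤ 2. Conversely, {1, 2, 3} is a clique of size 3, and the vertices of any clique must share a bag in every tree decomposition; so some bag has ≥ 3 vertices and tw(G) ≥ 2. The upper and lower bounds meet at 2, so that is the treewidth.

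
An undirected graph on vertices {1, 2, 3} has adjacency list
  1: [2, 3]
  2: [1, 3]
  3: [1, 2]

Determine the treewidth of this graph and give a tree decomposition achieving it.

With just one bag of size 3, the width is 3 − 1 = 2, so tw(G) ≤ 2. Conversely, {1, 2, 3} is a clique of size 3, and the vertices of any clique must share a bag in every tree decomposition; so some bag has ≥ 3 vertices and tw(G) ≥ 2. Combining the bounds, tw(G) = 2.

Treewidth 2.
One such decomposition:
Bags: B1 = {1, 2, 3}
Tree: (single bag)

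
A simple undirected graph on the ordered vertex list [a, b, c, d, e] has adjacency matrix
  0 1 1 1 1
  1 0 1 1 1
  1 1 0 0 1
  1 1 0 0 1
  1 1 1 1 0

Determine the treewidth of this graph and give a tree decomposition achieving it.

Treewidth 3.
Bags: B1 = {a, b, c, e}  B2 = {a, b, d, e}
Tree: B1–B2

Every bag has size at most 4, so the width is 4 − 1 = 3 and tw(G) ≤ 3. On the other hand G contains the 4-clique {a, b, d, e}. A clique must lie in a single bag of any decomposition, so no decomposition can have width below 3. Therefore the treewidth is 3.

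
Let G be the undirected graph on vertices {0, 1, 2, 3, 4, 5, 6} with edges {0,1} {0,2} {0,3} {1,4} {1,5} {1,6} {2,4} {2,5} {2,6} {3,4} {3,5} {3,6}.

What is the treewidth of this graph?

3

A width-3 tree decomposition is:
Bags: B1 = {0, 1, 2, 3}  B2 = {1, 2, 3, 4}  B3 = {1, 2, 3, 5}  B4 = {1, 2, 3, 6}
Tree: B1–B2, B2–B3, B3–B4
The largest bag has 4 vertices, giving width 3; this decomposition certifies tw(G) ≤ 3. For the lower bound: the 4 vertex sets {0,3}, {1,4}, {2}, {5} are disjoint, each induces a connected subgraph, and every pair is joined by at least one edge of G. Contracting each set to a single vertex therefore yields K_{4} as a minor, and since treewidth is minor-monotone, tw(G) ≥ tw(K_{4}) = 3. Therefore the treewidth is 3.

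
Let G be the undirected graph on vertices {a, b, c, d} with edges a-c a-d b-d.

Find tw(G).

A width-1 tree decomposition is:
Bags: B1 = {b, d}  B2 = {a, d}  B3 = {a, c}
Tree: B1–B2, B2–B3
The largest bag has 2 vertices, giving width 1; this decomposition certifies tw(G) ≤ 1. Any graph with an edge has treewidth ≥ 1, and G has the edge b–d. Combining the bounds, tw(G) = 1.

1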